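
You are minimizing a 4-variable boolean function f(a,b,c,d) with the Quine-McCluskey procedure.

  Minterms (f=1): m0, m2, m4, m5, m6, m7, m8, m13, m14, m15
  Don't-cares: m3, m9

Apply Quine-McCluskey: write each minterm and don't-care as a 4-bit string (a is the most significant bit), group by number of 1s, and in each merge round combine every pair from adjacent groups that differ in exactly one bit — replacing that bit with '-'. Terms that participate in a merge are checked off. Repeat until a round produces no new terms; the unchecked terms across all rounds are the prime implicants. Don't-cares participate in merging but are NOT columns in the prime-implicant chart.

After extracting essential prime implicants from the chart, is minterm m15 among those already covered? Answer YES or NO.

YES

size-2^0 implicants → 0000(✓)  0010(✓)  0011(✓)  0100(✓)  0101(✓)  0110(✓)  0111(✓)  1000(✓)  1001(✓)  1101(✓)  1110(✓)  1111(✓)
size-2^1 implicants → -000  -101(✓)  -110(✓)  -111(✓)  0-00(✓)  0-10(✓)  0-11(✓)  00-0(✓)  001-(✓)  01-0(✓)  01-1(✓)  010-(✓)  011-(✓)  1-01  100-  11-1(✓)  111-(✓)
size-2^2 implicants → -1-1  -11-  0--0  0-1-  01--
Unchecked terms (primes): -000, -1-1, -11-, 0--0, 0-1-, 01--, 1-01, 100-
Minterm coverage:
  m0 ⊆ -000,0--0
  m2 ⊆ 0--0,0-1-
  m4 ⊆ 0--0,01--
  m5 ⊆ -1-1,01--
  m6 ⊆ -11-,0--0,0-1-,01--
  m7 ⊆ -1-1,-11-,0-1-,01--
  m8 ⊆ -000,100-
  m13 ⊆ -1-1,1-01
  m14 ⊆ -11- [E]
  m15 ⊆ -1-1,-11-
E = {-11-}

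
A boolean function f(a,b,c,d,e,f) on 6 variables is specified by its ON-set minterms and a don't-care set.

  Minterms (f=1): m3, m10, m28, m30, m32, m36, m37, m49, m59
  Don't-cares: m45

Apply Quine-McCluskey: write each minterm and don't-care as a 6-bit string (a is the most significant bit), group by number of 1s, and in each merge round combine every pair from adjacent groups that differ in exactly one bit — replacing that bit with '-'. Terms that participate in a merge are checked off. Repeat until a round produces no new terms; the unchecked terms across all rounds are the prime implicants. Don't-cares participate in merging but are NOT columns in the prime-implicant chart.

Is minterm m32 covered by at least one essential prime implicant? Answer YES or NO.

YES

[col 0] 000011, 001010, 011100*, 011110*, 100000*, 100100*, 100101*, 101101*, 110001, 111011
[col 1] 0111-0, 10-101, 100-00, 10010-
Prime implicants: 000011, 001010, 0111-0, 10-101, 100-00, 10010-, 110001, 111011
PI chart (minterm → PIs covering it):
  3 | 000011  (sole → essential)
  10 | 001010  (sole → essential)
  28 | 0111-0  (sole → essential)
  30 | 0111-0  (sole → essential)
  32 | 100-00  (sole → essential)
  36 | 100-00,10010-
  37 | 10-101,10010-
  49 | 110001  (sole → essential)
  59 | 111011  (sole → essential)
Essential prime implicants: 000011, 001010, 0111-0, 100-00, 110001, 111011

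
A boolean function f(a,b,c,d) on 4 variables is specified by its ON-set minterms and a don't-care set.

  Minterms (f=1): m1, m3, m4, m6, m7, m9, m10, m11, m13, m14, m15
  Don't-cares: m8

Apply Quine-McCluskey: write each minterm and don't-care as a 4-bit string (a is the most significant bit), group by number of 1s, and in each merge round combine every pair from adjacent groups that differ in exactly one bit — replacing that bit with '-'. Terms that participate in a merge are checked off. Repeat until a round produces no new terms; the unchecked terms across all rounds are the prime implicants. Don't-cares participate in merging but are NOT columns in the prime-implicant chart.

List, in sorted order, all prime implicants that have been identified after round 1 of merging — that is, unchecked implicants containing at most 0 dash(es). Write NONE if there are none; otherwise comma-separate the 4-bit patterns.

NONE

[col 0] 0001*, 0011*, 0100*, 0110*, 0111*, 1000*, 1001*, 1010*, 1011*, 1101*, 1110*, 1111*
[col 1] -001*, -011*, -110*, -111*, 0-11*, 00-1*, 01-0, 011-*, 1-01*, 1-10*, 1-11*, 10-0*, 10-1*, 100-*, 101-*, 11-1*, 111-*
[col 2] --11, -0-1, -11-, 1--1, 1-1-, 10--
Prime implicants: --11, -0-1, -11-, 01-0, 1--1, 1-1-, 10--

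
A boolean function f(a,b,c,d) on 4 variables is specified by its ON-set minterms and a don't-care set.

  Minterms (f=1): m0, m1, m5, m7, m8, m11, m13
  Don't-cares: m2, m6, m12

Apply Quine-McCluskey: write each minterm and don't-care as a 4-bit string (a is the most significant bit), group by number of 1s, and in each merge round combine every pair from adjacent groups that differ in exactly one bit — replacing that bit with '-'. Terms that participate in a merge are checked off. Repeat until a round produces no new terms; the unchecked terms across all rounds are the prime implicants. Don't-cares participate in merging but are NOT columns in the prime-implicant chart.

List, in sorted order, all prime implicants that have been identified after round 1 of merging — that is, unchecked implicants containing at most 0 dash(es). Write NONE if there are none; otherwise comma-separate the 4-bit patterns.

size-2^0 implicants → 0000(✓)  0001(✓)  0010(✓)  0101(✓)  0110(✓)  0111(✓)  1000(✓)  1011  1100(✓)  1101(✓)
size-2^1 implicants → -000  -101  0-01  0-10  00-0  000-  01-1  011-  1-00  110-
Unchecked terms (primes): -000, -101, 0-01, 0-10, 00-0, 000-, 01-1, 011-, 1-00, 1011, 110-

1011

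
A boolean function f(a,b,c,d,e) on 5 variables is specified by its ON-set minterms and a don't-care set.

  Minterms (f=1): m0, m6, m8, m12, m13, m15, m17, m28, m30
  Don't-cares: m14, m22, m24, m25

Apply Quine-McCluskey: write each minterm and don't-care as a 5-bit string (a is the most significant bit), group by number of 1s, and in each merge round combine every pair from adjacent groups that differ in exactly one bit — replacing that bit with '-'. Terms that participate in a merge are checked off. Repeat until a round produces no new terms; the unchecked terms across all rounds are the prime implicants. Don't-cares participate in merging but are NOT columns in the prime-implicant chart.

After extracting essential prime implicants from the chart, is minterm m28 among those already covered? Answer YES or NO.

size-2^0 implicants → 00000(✓)  00110(✓)  01000(✓)  01100(✓)  01101(✓)  01110(✓)  01111(✓)  10001(✓)  10110(✓)  11000(✓)  11001(✓)  11100(✓)  11110(✓)
size-2^1 implicants → -0110(✓)  -1000(✓)  -1100(✓)  -1110(✓)  0-000  0-110(✓)  01-00(✓)  011-0(✓)  011-1(✓)  0110-(✓)  0111-(✓)  1-001  1-110(✓)  11-00(✓)  1100-  111-0(✓)
size-2^2 implicants → --110  -1-00  -11-0  011--
Unchecked terms (primes): --110, -1-00, -11-0, 0-000, 011--, 1-001, 1100-
Minterm coverage:
  m0 ⊆ 0-000 [E]
  m6 ⊆ --110 [E]
  m8 ⊆ -1-00,0-000
  m12 ⊆ -1-00,-11-0,011--
  m13 ⊆ 011-- [E]
  m15 ⊆ 011-- [E]
  m17 ⊆ 1-001 [E]
  m28 ⊆ -1-00,-11-0
  m30 ⊆ --110,-11-0
E = {--110, 0-000, 011--, 1-001}

NO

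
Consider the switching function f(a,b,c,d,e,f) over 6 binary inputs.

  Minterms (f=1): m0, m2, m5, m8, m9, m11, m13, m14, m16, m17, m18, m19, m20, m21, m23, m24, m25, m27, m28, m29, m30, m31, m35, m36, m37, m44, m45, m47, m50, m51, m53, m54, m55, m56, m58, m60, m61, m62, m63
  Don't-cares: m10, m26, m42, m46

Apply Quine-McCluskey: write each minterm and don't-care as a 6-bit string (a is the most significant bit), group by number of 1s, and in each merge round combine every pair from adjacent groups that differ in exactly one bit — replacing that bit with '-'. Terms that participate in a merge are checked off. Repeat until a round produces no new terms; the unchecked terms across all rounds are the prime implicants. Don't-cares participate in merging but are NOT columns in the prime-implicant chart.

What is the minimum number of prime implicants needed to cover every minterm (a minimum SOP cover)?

11

Round 0: 000000✓ 000010✓ 000101✓ 001000✓ 001001✓ 001010✓ 001011✓ 001101✓ 001110✓ 010000✓ 010001✓ 010010✓ 010011✓ 010100✓ 010101✓ 010111✓ 011000✓ 011001✓ 011010✓ 011011✓ 011100✓ 011101✓ 011110✓ 011111✓ 100011✓ 100100✓ 100101✓ 101010✓ 101100✓ 101101✓ 101110✓ 101111✓ 110010✓ 110011✓ 110101✓ 110110✓ 110111✓ 111000✓ 111010✓ 111100✓ 111101✓ 111110✓ 111111✓
Round 1: -00101✓ -01010✓ -01101✓ -01110✓ -10010✓ -10011✓ -10101✓ -10111✓ -11000✓ -11010✓ -11100✓ -11101✓ -11110✓ -11111✓ 0-0000✓ 0-0010✓ 0-0101✓ 0-1000✓ 0-1001✓ 0-1010✓ 0-1011✓ 0-1101✓ 0-1110✓ 00-000✓ 00-010✓ 00-101✓ 0000-0✓ 001-01✓ 001-10✓ 0010-0✓ 0010-1✓ 00100-✓ 00101-✓ 01-000✓ 01-001✓ 01-010✓ 01-011✓ 01-100✓ 01-101✓ 01-111✓ 010-00✓ 010-01✓ 010-11✓ 0100-0✓ 0100-1✓ 01000-✓ 01001-✓ 0101-1✓ 01010-✓ 011-00✓ 011-01✓ 011-10✓ 011-11✓ 0110-0✓ 0110-1✓ 01100-✓ 01101-✓ 0111-0✓ 0111-1✓ 01110-✓ 01111-✓ 1-0011 1-0101✓ 1-1010✓ 1-1100✓ 1-1101✓ 1-1110✓ 1-1111✓ 10-100✓ 10-101✓ 10010-✓ 101-10✓ 1011-0✓ 1011-1✓ 10110-✓ 10111-✓ 11-010✓ 11-101✓ 11-110✓ 11-111✓ 110-10✓ 110-11✓ 11001-✓ 1101-1✓ 11011-✓ 111-00✓ 111-10✓ 1110-0✓ 1111-0✓ 1111-1✓ 11110-✓ 11111-✓
Round 2: --0101✓ --1010✓ --1101✓ --1110✓ -0-101✓ -01-10✓ -1-010 -1-101✓ -1-111✓ -10-11 -1001- -101-1✓ -11-00✓ -11-10✓ -110-0✓ -111-0✓ -111-1✓ -1110-✓ -1111-✓ 0--000✓ 0--010✓ 0--101✓ 0-00-0✓ 0-1-01 0-1-10✓ 0-10-0✓ 0-10-1✓ 0-100-✓ 0-101-✓ 00-0-0✓ 0010--✓ 01--00✓ 01--01✓ 01--11✓ 01-0-0✓ 01-0-1✓ 01-00-✓ 01-01-✓ 01-1-1✓ 01-10-✓ 010--1✓ 010-0-✓ 0100--✓ 011--0✓ 011--1✓ 011-0-✓ 011-1-✓ 0110--✓ 0111--✓ 1--101✓ 1-1-10✓ 1-11-0✓ 1-11-1✓ 1-110-✓ 1-111-✓ 10-10- 1011--✓ 11--10 11-1-1✓ 11-11- 110-1- 111--0✓ 1111--✓
Round 3: ---101 --1-10 -1-1-1 -11--0 -111-- 0--0-0 0-10-- 01---1 01--0- 01-0-- 011--- 1-11--
PIs = {---101, --1-10, -1-010, -1-1-1, -10-11, -1001-, -11--0, -111--, 0--0-0, 0-1-01, 0-10--, 01---1, 01--0-, 01-0--, 011---, 1-0011, 1-11--, 10-10-, 11--10, 11-11-, 110-1-}
Coverage chart:
  m0: 0--0-0 ←essential
  m2: 0--0-0 ←essential
  m5: ---101 ←essential
  m8: 0--0-0,0-10--
  m9: 0-1-01,0-10--
  m11: 0-10-- ←essential
  m13: ---101,0-1-01
  m14: --1-10 ←essential
  m16: 0--0-0,01--0-,01-0--
  m17: 01---1,01--0-,01-0--
  m18: -1-010,-1001-,0--0-0,01-0--
  m19: -10-11,-1001-,01---1,01-0--
  m20: 01--0- ←essential
  m21: ---101,-1-1-1,01---1,01--0-
  m23: -1-1-1,-10-11,01---1
  m24: -11--0,0--0-0,0-10--,01--0-,01-0--,011---
  m25: 0-1-01,0-10--,01---1,01--0-,01-0--,011---
  m27: 0-10--,01---1,01-0--,011---
  m28: -11--0,-111--,01--0-,011---
  m29: ---101,-1-1-1,-111--,0-1-01,01---1,01--0-,011---
  m30: --1-10,-11--0,-111--,011---
  m31: -1-1-1,-111--,01---1,011---
  m35: 1-0011 ←essential
  m36: 10-10- ←essential
  m37: ---101,10-10-
  m44: 1-11--,10-10-
  m45: ---101,1-11--,10-10-
  m47: 1-11-- ←essential
  m50: -1-010,-1001-,11--10,110-1-
  m51: -10-11,-1001-,1-0011,110-1-
  m53: ---101,-1-1-1
  m54: 11--10,11-11-,110-1-
  m55: -1-1-1,-10-11,11-11-,110-1-
  m56: -11--0 ←essential
  m58: --1-10,-1-010,-11--0,11--10
  m60: -11--0,-111--,1-11--
  m61: ---101,-1-1-1,-111--,1-11--
  m62: --1-10,-11--0,-111--,1-11--,11--10,11-11-
  m63: -1-1-1,-111--,1-11--,11-11-
Essential: ---101, --1-10, -11--0, 0--0-0, 0-10--, 01--0-, 1-0011, 1-11--, 10-10-
Petrick residual → 01---1, 110-1-
Min cover (11 terms): de'f + cef' + bcf' + a'd'f' + a'cd' + a'bf + a'be' + ac'd'ef + acd + ab'de' + abc'e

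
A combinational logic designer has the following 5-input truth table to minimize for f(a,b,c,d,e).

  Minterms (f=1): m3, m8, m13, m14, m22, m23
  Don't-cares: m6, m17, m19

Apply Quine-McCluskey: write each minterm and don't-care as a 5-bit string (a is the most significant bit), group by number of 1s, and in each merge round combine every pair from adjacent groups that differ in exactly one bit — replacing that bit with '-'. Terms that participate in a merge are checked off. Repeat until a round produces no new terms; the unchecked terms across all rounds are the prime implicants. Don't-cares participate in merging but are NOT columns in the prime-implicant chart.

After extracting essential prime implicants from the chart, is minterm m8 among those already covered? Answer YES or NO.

YES

[col 0] 00011*, 00110*, 01000, 01101, 01110*, 10001*, 10011*, 10110*, 10111*
[col 1] -0011, -0110, 0-110, 10-11, 100-1, 1011-
Prime implicants: -0011, -0110, 0-110, 01000, 01101, 10-11, 100-1, 1011-
PI chart (minterm → PIs covering it):
  3 | -0011  (sole → essential)
  8 | 01000  (sole → essential)
  13 | 01101  (sole → essential)
  14 | 0-110  (sole → essential)
  22 | -0110,1011-
  23 | 10-11,1011-
Essential prime implicants: -0011, 0-110, 01000, 01101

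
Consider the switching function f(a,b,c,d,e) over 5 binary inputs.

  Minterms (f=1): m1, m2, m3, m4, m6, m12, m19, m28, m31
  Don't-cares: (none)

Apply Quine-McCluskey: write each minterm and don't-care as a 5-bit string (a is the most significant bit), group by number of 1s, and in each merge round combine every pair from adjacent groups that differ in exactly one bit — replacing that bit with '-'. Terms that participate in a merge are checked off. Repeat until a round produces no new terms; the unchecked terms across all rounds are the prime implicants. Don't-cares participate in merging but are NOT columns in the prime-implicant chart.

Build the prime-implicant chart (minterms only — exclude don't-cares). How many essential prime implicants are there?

4

[col 0] 00001*, 00010*, 00011*, 00100*, 00110*, 01100*, 10011*, 11100*, 11111
[col 1] -0011, -1100, 0-100, 00-10, 000-1, 0001-, 001-0
Prime implicants: -0011, -1100, 0-100, 00-10, 000-1, 0001-, 001-0, 11111
PI chart (minterm → PIs covering it):
  1 | 000-1  (sole → essential)
  2 | 00-10,0001-
  3 | -0011,000-1,0001-
  4 | 0-100,001-0
  6 | 00-10,001-0
  12 | -1100,0-100
  19 | -0011  (sole → essential)
  28 | -1100  (sole → essential)
  31 | 11111  (sole → essential)
Essential prime implicants: -0011, -1100, 000-1, 11111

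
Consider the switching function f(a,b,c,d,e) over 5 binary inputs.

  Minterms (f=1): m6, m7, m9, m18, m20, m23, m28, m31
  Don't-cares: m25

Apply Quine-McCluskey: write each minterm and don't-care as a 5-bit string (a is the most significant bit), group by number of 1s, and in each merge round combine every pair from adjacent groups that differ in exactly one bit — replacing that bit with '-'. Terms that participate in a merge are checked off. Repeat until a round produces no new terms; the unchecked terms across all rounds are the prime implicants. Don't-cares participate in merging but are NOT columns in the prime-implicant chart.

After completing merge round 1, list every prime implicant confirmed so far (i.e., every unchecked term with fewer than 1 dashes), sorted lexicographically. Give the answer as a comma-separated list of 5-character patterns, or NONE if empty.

Round 0: 00110✓ 00111✓ 01001✓ 10010 10100✓ 10111✓ 11001✓ 11100✓ 11111✓
Round 1: -0111 -1001 0011- 1-100 1-111
PIs = {-0111, -1001, 0011-, 1-100, 1-111, 10010}

10010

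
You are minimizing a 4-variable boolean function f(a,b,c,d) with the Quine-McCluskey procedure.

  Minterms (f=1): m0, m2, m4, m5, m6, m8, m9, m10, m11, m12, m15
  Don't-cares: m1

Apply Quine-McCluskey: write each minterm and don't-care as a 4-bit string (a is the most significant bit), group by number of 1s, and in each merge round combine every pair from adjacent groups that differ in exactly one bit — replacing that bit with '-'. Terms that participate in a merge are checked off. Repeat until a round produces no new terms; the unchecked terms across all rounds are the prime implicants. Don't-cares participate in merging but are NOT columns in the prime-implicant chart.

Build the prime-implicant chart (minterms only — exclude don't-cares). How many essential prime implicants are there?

[col 0] 0000*, 0001*, 0010*, 0100*, 0101*, 0110*, 1000*, 1001*, 1010*, 1011*, 1100*, 1111*
[col 1] -000*, -001*, -010*, -100*, 0-00*, 0-01*, 0-10*, 00-0*, 000-*, 01-0*, 010-*, 1-00*, 1-11, 10-0*, 10-1*, 100-*, 101-*
[col 2] --00, -0-0, -00-, 0--0, 0-0-, 10--
Prime implicants: --00, -0-0, -00-, 0--0, 0-0-, 1-11, 10--
PI chart (minterm → PIs covering it):
  0 | --00,-0-0,-00-,0--0,0-0-
  2 | -0-0,0--0
  4 | --00,0--0,0-0-
  5 | 0-0-  (sole → essential)
  6 | 0--0  (sole → essential)
  8 | --00,-0-0,-00-,10--
  9 | -00-,10--
  10 | -0-0,10--
  11 | 1-11,10--
  12 | --00  (sole → essential)
  15 | 1-11  (sole → essential)
Essential prime implicants: --00, 0--0, 0-0-, 1-11

4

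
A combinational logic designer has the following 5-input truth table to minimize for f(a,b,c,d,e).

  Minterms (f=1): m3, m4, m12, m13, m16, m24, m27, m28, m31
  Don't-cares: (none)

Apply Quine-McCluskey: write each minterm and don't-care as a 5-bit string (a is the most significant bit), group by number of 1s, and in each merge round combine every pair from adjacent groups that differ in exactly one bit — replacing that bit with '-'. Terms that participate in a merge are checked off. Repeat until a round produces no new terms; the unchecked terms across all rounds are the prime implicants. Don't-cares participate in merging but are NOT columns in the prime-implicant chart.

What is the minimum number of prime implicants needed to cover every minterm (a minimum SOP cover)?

6

Round 0: 00011 00100✓ 01100✓ 01101✓ 10000✓ 11000✓ 11011✓ 11100✓ 11111✓
Round 1: -1100 0-100 0110- 1-000 11-00 11-11
PIs = {-1100, 0-100, 00011, 0110-, 1-000, 11-00, 11-11}
Coverage chart:
  m3: 00011 ←essential
  m4: 0-100 ←essential
  m12: -1100,0-100,0110-
  m13: 0110- ←essential
  m16: 1-000 ←essential
  m24: 1-000,11-00
  m27: 11-11 ←essential
  m28: -1100,11-00
  m31: 11-11 ←essential
Essential: 0-100, 00011, 0110-, 1-000, 11-11
Petrick residual → -1100
Min cover (6 terms): bcd'e' + a'cd'e' + a'b'c'de + a'bcd' + ac'd'e' + abde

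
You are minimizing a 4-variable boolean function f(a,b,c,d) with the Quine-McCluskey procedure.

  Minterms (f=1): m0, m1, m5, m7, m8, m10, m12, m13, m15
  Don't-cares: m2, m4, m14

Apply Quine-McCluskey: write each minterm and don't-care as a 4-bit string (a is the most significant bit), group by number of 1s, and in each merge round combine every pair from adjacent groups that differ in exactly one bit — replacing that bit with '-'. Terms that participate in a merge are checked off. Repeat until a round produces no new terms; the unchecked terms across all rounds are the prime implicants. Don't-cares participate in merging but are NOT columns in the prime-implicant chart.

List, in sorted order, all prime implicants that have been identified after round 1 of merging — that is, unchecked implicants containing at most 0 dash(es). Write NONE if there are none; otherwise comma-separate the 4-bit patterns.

Round 0: 0000✓ 0001✓ 0010✓ 0100✓ 0101✓ 0111✓ 1000✓ 1010✓ 1100✓ 1101✓ 1110✓ 1111✓
Round 1: -000✓ -010✓ -100✓ -101✓ -111✓ 0-00✓ 0-01✓ 00-0✓ 000-✓ 01-1✓ 010-✓ 1-00✓ 1-10✓ 10-0✓ 11-0✓ 11-1✓ 110-✓ 111-✓
Round 2: --00 -0-0 -1-1 -10- 0-0- 1--0 11--
PIs = {--00, -0-0, -1-1, -10-, 0-0-, 1--0, 11--}

NONE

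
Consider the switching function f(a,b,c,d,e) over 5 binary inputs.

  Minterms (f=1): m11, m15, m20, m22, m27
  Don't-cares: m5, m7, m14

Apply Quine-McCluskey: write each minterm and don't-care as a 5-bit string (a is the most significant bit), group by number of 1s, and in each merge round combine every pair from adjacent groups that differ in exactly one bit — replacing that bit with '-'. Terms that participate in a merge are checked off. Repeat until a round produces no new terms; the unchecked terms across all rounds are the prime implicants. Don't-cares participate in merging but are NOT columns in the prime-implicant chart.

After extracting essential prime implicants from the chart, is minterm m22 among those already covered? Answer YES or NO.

size-2^0 implicants → 00101(✓)  00111(✓)  01011(✓)  01110(✓)  01111(✓)  10100(✓)  10110(✓)  11011(✓)
size-2^1 implicants → -1011  0-111  001-1  01-11  0111-  101-0
Unchecked terms (primes): -1011, 0-111, 001-1, 01-11, 0111-, 101-0
Minterm coverage:
  m11 ⊆ -1011,01-11
  m15 ⊆ 0-111,01-11,0111-
  m20 ⊆ 101-0 [E]
  m22 ⊆ 101-0 [E]
  m27 ⊆ -1011 [E]
E = {-1011, 101-0}

YES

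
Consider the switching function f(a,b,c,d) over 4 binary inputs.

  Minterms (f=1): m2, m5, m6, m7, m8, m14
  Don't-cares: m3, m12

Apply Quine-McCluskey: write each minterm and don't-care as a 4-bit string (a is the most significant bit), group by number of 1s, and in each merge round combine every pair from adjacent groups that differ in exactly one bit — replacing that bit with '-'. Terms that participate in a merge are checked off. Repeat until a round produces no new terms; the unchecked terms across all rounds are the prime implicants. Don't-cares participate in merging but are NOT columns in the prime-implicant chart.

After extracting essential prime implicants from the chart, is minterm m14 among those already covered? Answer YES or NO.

NO

[col 0] 0010*, 0011*, 0101*, 0110*, 0111*, 1000*, 1100*, 1110*
[col 1] -110, 0-10*, 0-11*, 001-*, 01-1, 011-*, 1-00, 11-0
[col 2] 0-1-
Prime implicants: -110, 0-1-, 01-1, 1-00, 11-0
PI chart (minterm → PIs covering it):
  2 | 0-1-  (sole → essential)
  5 | 01-1  (sole → essential)
  6 | -110,0-1-
  7 | 0-1-,01-1
  8 | 1-00  (sole → essential)
  14 | -110,11-0
Essential prime implicants: 0-1-, 01-1, 1-00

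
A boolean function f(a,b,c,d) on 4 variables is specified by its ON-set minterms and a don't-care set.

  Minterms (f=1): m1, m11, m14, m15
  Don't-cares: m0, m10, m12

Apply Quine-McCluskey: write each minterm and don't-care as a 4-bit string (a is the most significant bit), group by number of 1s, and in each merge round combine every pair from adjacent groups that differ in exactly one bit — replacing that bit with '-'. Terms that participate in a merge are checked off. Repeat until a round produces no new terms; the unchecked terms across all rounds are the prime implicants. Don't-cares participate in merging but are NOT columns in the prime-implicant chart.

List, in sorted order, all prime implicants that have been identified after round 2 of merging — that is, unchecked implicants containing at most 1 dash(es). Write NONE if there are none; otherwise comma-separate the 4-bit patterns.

000-, 11-0

Round 0: 0000✓ 0001✓ 1010✓ 1011✓ 1100✓ 1110✓ 1111✓
Round 1: 000- 1-10✓ 1-11✓ 101-✓ 11-0 111-✓
Round 2: 1-1-
PIs = {000-, 1-1-, 11-0}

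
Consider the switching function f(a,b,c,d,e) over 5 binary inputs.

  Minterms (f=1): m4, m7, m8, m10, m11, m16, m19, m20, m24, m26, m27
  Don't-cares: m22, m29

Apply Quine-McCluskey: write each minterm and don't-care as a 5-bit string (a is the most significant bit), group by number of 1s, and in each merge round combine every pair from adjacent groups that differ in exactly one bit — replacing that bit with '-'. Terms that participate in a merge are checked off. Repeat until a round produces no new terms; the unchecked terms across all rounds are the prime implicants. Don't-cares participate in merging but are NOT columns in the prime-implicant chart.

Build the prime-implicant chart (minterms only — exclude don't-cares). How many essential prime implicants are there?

5

size-2^0 implicants → 00100(✓)  00111  01000(✓)  01010(✓)  01011(✓)  10000(✓)  10011(✓)  10100(✓)  10110(✓)  11000(✓)  11010(✓)  11011(✓)  11101
size-2^1 implicants → -0100  -1000(✓)  -1010(✓)  -1011(✓)  010-0(✓)  0101-(✓)  1-000  1-011  10-00  101-0  110-0(✓)  1101-(✓)
size-2^2 implicants → -10-0  -101-
Unchecked terms (primes): -0100, -10-0, -101-, 00111, 1-000, 1-011, 10-00, 101-0, 11101
Minterm coverage:
  m4 ⊆ -0100 [E]
  m7 ⊆ 00111 [E]
  m8 ⊆ -10-0 [E]
  m10 ⊆ -10-0,-101-
  m11 ⊆ -101- [E]
  m16 ⊆ 1-000,10-00
  m19 ⊆ 1-011 [E]
  m20 ⊆ -0100,10-00,101-0
  m24 ⊆ -10-0,1-000
  m26 ⊆ -10-0,-101-
  m27 ⊆ -101-,1-011
E = {-0100, -10-0, -101-, 00111, 1-011}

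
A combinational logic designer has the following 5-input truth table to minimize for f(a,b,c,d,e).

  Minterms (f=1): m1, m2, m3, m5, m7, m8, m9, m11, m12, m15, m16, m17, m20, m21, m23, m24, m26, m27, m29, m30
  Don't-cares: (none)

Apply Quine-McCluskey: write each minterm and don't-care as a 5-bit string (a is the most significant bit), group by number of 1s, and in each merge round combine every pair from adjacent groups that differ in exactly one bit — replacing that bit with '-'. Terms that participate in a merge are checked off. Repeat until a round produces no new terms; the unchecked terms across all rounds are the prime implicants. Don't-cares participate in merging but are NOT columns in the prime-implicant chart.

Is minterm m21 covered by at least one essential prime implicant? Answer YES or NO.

[col 0] 00001*, 00010*, 00011*, 00101*, 00111*, 01000*, 01001*, 01011*, 01100*, 01111*, 10000*, 10001*, 10100*, 10101*, 10111*, 11000*, 11010*, 11011*, 11101*, 11110*
[col 1] -0001*, -0101*, -0111*, -1000, -1011, 0-001*, 0-011*, 0-111*, 00-01*, 00-11*, 000-1*, 0001-, 001-1*, 01-00, 01-11*, 010-1*, 0100-, 1-000, 1-101, 10-00*, 10-01*, 1000-*, 101-1*, 1010-*, 11-10, 110-0, 1101-
[col 2] -0-01, -01-1, 0--11, 0-0-1, 00--1, 10-0-
Prime implicants: -0-01, -01-1, -1000, -1011, 0--11, 0-0-1, 00--1, 0001-, 01-00, 0100-, 1-000, 1-101, 10-0-, 11-10, 110-0, 1101-
PI chart (minterm → PIs covering it):
  1 | -0-01,0-0-1,00--1
  2 | 0001-  (sole → essential)
  3 | 0--11,0-0-1,00--1,0001-
  5 | -0-01,-01-1,00--1
  7 | -01-1,0--11,00--1
  8 | -1000,01-00,0100-
  9 | 0-0-1,0100-
  11 | -1011,0--11,0-0-1
  12 | 01-00  (sole → essential)
  15 | 0--11  (sole → essential)
  16 | 1-000,10-0-
  17 | -0-01,10-0-
  20 | 10-0-  (sole → essential)
  21 | -0-01,-01-1,1-101,10-0-
  23 | -01-1  (sole → essential)
  24 | -1000,1-000,110-0
  26 | 11-10,110-0,1101-
  27 | -1011,1101-
  29 | 1-101  (sole → essential)
  30 | 11-10  (sole → essential)
Essential prime implicants: -01-1, 0--11, 0001-, 01-00, 1-101, 10-0-, 11-10

YES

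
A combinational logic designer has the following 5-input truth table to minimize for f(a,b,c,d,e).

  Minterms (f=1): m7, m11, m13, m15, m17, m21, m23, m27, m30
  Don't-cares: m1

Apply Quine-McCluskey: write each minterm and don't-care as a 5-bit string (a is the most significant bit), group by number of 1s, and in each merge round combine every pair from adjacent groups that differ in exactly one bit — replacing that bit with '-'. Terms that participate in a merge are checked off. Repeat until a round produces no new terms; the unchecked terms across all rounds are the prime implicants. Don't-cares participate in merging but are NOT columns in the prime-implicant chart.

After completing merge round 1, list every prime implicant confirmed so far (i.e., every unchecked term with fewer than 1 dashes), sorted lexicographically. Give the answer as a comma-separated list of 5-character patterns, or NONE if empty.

Round 0: 00001✓ 00111✓ 01011✓ 01101✓ 01111✓ 10001✓ 10101✓ 10111✓ 11011✓ 11110
Round 1: -0001 -0111 -1011 0-111 01-11 011-1 10-01 101-1
PIs = {-0001, -0111, -1011, 0-111, 01-11, 011-1, 10-01, 101-1, 11110}

11110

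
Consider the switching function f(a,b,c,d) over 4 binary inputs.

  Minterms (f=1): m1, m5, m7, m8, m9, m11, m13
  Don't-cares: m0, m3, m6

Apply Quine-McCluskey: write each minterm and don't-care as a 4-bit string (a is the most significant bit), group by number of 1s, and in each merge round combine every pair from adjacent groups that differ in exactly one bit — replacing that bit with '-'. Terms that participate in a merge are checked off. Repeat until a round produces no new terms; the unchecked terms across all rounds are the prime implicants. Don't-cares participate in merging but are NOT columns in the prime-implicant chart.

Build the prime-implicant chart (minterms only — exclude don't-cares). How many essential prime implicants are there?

3

[col 0] 0000*, 0001*, 0011*, 0101*, 0110*, 0111*, 1000*, 1001*, 1011*, 1101*
[col 1] -000*, -001*, -011*, -101*, 0-01*, 0-11*, 00-1*, 000-*, 01-1*, 011-, 1-01*, 10-1*, 100-*
[col 2] --01, -0-1, -00-, 0--1
Prime implicants: --01, -0-1, -00-, 0--1, 011-
PI chart (minterm → PIs covering it):
  1 | --01,-0-1,-00-,0--1
  5 | --01,0--1
  7 | 0--1,011-
  8 | -00-  (sole → essential)
  9 | --01,-0-1,-00-
  11 | -0-1  (sole → essential)
  13 | --01  (sole → essential)
Essential prime implicants: --01, -0-1, -00-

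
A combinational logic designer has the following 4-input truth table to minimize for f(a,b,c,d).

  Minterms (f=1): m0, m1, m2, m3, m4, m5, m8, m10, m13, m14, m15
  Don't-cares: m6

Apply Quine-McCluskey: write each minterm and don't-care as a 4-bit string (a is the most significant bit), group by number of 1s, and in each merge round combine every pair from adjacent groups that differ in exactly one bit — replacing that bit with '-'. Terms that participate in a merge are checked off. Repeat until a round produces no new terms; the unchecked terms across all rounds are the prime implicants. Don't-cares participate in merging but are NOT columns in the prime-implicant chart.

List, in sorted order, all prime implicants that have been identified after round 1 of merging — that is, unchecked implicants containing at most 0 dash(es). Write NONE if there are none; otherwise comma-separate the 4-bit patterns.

size-2^0 implicants → 0000(✓)  0001(✓)  0010(✓)  0011(✓)  0100(✓)  0101(✓)  0110(✓)  1000(✓)  1010(✓)  1101(✓)  1110(✓)  1111(✓)
size-2^1 implicants → -000(✓)  -010(✓)  -101  -110(✓)  0-00(✓)  0-01(✓)  0-10(✓)  00-0(✓)  00-1(✓)  000-(✓)  001-(✓)  01-0(✓)  010-(✓)  1-10(✓)  10-0(✓)  11-1  111-
size-2^2 implicants → --10  -0-0  0--0  0-0-  00--
Unchecked terms (primes): --10, -0-0, -101, 0--0, 0-0-, 00--, 11-1, 111-

NONE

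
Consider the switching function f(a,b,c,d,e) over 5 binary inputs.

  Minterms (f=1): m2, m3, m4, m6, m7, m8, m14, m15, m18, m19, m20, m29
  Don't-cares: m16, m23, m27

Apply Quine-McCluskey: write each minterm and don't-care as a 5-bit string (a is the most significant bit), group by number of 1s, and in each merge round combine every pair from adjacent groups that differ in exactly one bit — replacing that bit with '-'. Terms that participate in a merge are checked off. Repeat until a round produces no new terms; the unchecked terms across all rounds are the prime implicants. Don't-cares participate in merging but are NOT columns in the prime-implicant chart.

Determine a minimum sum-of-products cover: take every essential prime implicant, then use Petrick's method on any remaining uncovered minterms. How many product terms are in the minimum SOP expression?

5

size-2^0 implicants → 00010(✓)  00011(✓)  00100(✓)  00110(✓)  00111(✓)  01000  01110(✓)  01111(✓)  10000(✓)  10010(✓)  10011(✓)  10100(✓)  10111(✓)  11011(✓)  11101
size-2^1 implicants → -0010(✓)  -0011(✓)  -0100  -0111(✓)  0-110(✓)  0-111(✓)  00-10(✓)  00-11(✓)  0001-(✓)  001-0  0011-(✓)  0111-(✓)  1-011  10-00  10-11(✓)  100-0  1001-(✓)
size-2^2 implicants → -0-11  -001-  0-11-  00-1-
Unchecked terms (primes): -0-11, -001-, -0100, 0-11-, 00-1-, 001-0, 01000, 1-011, 10-00, 100-0, 11101
Minterm coverage:
  m2 ⊆ -001-,00-1-
  m3 ⊆ -0-11,-001-,00-1-
  m4 ⊆ -0100,001-0
  m6 ⊆ 0-11-,00-1-,001-0
  m7 ⊆ -0-11,0-11-,00-1-
  m8 ⊆ 01000 [E]
  m14 ⊆ 0-11- [E]
  m15 ⊆ 0-11- [E]
  m18 ⊆ -001-,100-0
  m19 ⊆ -0-11,-001-,1-011
  m20 ⊆ -0100,10-00
  m29 ⊆ 11101 [E]
E = {0-11-, 01000, 11101}
Petrick residual → -001-, -0100
Cover = b'c'd + b'cd'e' + a'cd + a'bc'd'e' + abcd'e  |cover|=5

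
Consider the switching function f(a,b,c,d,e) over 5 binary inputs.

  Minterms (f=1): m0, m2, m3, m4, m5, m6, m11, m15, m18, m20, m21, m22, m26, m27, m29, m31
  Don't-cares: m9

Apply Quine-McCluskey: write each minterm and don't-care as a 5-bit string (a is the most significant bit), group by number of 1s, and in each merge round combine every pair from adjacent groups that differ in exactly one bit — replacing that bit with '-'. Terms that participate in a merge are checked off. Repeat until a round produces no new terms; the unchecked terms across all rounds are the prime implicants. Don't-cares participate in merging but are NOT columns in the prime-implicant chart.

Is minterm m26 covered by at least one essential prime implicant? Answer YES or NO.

NO

Round 0: 00000✓ 00010✓ 00011✓ 00100✓ 00101✓ 00110✓ 01001✓ 01011✓ 01111✓ 10010✓ 10100✓ 10101✓ 10110✓ 11010✓ 11011✓ 11101✓ 11111✓
Round 1: -0010✓ -0100✓ -0101✓ -0110✓ -1011✓ -1111✓ 0-011 00-00✓ 00-10✓ 000-0✓ 0001- 001-0✓ 0010-✓ 01-11✓ 010-1 1-010 1-101 10-10✓ 101-0✓ 1010-✓ 11-11✓ 1101- 111-1
Round 2: -0-10 -01-0 -010- -1-11 00--0
PIs = {-0-10, -01-0, -010-, -1-11, 0-011, 00--0, 0001-, 010-1, 1-010, 1-101, 1101-, 111-1}
Coverage chart:
  m0: 00--0 ←essential
  m2: -0-10,00--0,0001-
  m3: 0-011,0001-
  m4: -01-0,-010-,00--0
  m5: -010- ←essential
  m6: -0-10,-01-0,00--0
  m11: -1-11,0-011,010-1
  m15: -1-11 ←essential
  m18: -0-10,1-010
  m20: -01-0,-010-
  m21: -010-,1-101
  m22: -0-10,-01-0
  m26: 1-010,1101-
  m27: -1-11,1101-
  m29: 1-101,111-1
  m31: -1-11,111-1
Essential: -010-, -1-11, 00--0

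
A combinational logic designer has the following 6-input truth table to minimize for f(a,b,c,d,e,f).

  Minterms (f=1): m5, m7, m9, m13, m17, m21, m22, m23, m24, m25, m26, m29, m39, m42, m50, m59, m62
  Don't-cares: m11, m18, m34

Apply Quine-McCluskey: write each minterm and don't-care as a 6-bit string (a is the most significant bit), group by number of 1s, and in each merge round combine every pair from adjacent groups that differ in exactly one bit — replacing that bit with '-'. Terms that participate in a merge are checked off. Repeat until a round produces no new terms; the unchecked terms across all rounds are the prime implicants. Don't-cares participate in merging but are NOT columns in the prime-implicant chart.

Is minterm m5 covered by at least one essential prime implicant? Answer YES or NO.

NO

size-2^0 implicants → 000101(✓)  000111(✓)  001001(✓)  001011(✓)  001101(✓)  010001(✓)  010010(✓)  010101(✓)  010110(✓)  010111(✓)  011000(✓)  011001(✓)  011010(✓)  011101(✓)  100010(✓)  100111(✓)  101010(✓)  110010(✓)  111011  111110
size-2^1 implicants → -00111  -10010  0-0101(✓)  0-0111(✓)  0-1001(✓)  0-1101(✓)  00-101(✓)  0001-1(✓)  001-01(✓)  0010-1  01-001(✓)  01-010  01-101(✓)  010-01(✓)  010-10  0101-1(✓)  01011-  011-01(✓)  0110-0  01100-  1-0010  10-010
size-2^2 implicants → 0--101  0-01-1  0-1-01  01--01
Unchecked terms (primes): -00111, -10010, 0--101, 0-01-1, 0-1-01, 0010-1, 01--01, 01-010, 010-10, 01011-, 0110-0, 01100-, 1-0010, 10-010, 111011, 111110
Minterm coverage:
  m5 ⊆ 0--101,0-01-1
  m7 ⊆ -00111,0-01-1
  m9 ⊆ 0-1-01,0010-1
  m13 ⊆ 0--101,0-1-01
  m17 ⊆ 01--01 [E]
  m21 ⊆ 0--101,0-01-1,01--01
  m22 ⊆ 010-10,01011-
  m23 ⊆ 0-01-1,01011-
  m24 ⊆ 0110-0,01100-
  m25 ⊆ 0-1-01,01--01,01100-
  m26 ⊆ 01-010,0110-0
  m29 ⊆ 0--101,0-1-01,01--01
  m39 ⊆ -00111 [E]
  m42 ⊆ 10-010 [E]
  m50 ⊆ -10010,1-0010
  m59 ⊆ 111011 [E]
  m62 ⊆ 111110 [E]
E = {-00111, 01--01, 10-010, 111011, 111110}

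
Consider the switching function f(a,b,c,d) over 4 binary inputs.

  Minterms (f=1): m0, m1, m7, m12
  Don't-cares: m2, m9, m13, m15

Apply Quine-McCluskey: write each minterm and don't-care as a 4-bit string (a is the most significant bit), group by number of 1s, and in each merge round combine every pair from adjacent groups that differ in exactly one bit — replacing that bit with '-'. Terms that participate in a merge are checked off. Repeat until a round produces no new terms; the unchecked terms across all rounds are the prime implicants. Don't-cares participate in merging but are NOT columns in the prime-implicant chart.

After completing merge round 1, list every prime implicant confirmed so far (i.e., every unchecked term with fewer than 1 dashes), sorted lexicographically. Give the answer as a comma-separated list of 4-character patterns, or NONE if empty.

size-2^0 implicants → 0000(✓)  0001(✓)  0010(✓)  0111(✓)  1001(✓)  1100(✓)  1101(✓)  1111(✓)
size-2^1 implicants → -001  -111  00-0  000-  1-01  11-1  110-
Unchecked terms (primes): -001, -111, 00-0, 000-, 1-01, 11-1, 110-

NONE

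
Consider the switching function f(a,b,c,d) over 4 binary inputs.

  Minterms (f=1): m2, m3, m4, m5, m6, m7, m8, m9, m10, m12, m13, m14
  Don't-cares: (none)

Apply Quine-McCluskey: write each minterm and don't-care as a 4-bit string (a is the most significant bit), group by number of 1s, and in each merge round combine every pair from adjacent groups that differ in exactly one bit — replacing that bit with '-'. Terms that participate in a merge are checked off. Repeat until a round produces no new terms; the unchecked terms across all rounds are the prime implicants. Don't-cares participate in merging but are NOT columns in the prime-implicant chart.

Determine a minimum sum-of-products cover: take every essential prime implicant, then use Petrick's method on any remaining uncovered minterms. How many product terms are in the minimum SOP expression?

4

[col 0] 0010*, 0011*, 0100*, 0101*, 0110*, 0111*, 1000*, 1001*, 1010*, 1100*, 1101*, 1110*
[col 1] -010*, -100*, -101*, -110*, 0-10*, 0-11*, 001-*, 01-0*, 01-1*, 010-*, 011-*, 1-00*, 1-01*, 1-10*, 10-0*, 100-*, 11-0*, 110-*
[col 2] --10, -1-0, -10-, 0-1-, 01--, 1--0, 1-0-
Prime implicants: --10, -1-0, -10-, 0-1-, 01--, 1--0, 1-0-
PI chart (minterm → PIs covering it):
  2 | --10,0-1-
  3 | 0-1-  (sole → essential)
  4 | -1-0,-10-,01--
  5 | -10-,01--
  6 | --10,-1-0,0-1-,01--
  7 | 0-1-,01--
  8 | 1--0,1-0-
  9 | 1-0-  (sole → essential)
  10 | --10,1--0
  12 | -1-0,-10-,1--0,1-0-
  13 | -10-,1-0-
  14 | --10,-1-0,1--0
Essential prime implicants: 0-1-, 1-0-
Petrick residual → --10, -10-
Minimum SOP uses 4 PIs: cd' + bc' + a'c + ac'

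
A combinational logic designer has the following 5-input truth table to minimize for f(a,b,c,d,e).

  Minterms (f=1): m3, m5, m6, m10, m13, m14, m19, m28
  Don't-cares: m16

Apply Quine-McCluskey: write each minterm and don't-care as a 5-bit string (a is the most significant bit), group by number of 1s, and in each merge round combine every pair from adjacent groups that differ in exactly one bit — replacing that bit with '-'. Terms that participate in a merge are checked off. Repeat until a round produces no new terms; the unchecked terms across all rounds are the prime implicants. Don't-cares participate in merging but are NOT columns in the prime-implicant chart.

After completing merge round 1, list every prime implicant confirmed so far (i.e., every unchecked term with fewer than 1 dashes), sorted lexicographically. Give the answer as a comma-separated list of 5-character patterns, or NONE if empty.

Round 0: 00011✓ 00101✓ 00110✓ 01010✓ 01101✓ 01110✓ 10000 10011✓ 11100
Round 1: -0011 0-101 0-110 01-10
PIs = {-0011, 0-101, 0-110, 01-10, 10000, 11100}

10000, 11100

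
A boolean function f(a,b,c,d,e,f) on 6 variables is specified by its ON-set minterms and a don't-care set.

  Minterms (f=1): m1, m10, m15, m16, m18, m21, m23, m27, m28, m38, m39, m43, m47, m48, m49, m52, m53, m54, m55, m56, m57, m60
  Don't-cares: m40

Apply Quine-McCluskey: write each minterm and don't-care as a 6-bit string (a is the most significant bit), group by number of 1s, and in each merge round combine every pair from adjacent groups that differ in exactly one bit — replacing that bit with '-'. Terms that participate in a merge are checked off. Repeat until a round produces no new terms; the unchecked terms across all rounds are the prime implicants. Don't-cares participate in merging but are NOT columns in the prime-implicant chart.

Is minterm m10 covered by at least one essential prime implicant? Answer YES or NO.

YES

size-2^0 implicants → 000001  001010  001111(✓)  010000(✓)  010010(✓)  010101(✓)  010111(✓)  011011  011100(✓)  100110(✓)  100111(✓)  101000(✓)  101011(✓)  101111(✓)  110000(✓)  110001(✓)  110100(✓)  110101(✓)  110110(✓)  110111(✓)  111000(✓)  111001(✓)  111100(✓)
size-2^1 implicants → -01111  -10000  -10101(✓)  -10111(✓)  -11100  0100-0  0101-1(✓)  1-0110(✓)  1-0111(✓)  1-1000  10-111  10011-(✓)  101-11  11-000(✓)  11-001(✓)  11-100(✓)  110-00(✓)  110-01(✓)  11000-(✓)  1101-0(✓)  1101-1(✓)  11010-(✓)  11011-(✓)  111-00(✓)  11100-(✓)
size-2^2 implicants → -101-1  1-011-  11--00  11-00-  110-0-  1101--
Unchecked terms (primes): -01111, -10000, -101-1, -11100, 000001, 001010, 0100-0, 011011, 1-011-, 1-1000, 10-111, 101-11, 11--00, 11-00-, 110-0-, 1101--
Minterm coverage:
  m1 ⊆ 000001 [E]
  m10 ⊆ 001010 [E]
  m15 ⊆ -01111 [E]
  m16 ⊆ -10000,0100-0
  m18 ⊆ 0100-0 [E]
  m21 ⊆ -101-1 [E]
  m23 ⊆ -101-1 [E]
  m27 ⊆ 011011 [E]
  m28 ⊆ -11100 [E]
  m38 ⊆ 1-011- [E]
  m39 ⊆ 1-011-,10-111
  m43 ⊆ 101-11 [E]
  m47 ⊆ -01111,10-111,101-11
  m48 ⊆ -10000,11--00,11-00-,110-0-
  m49 ⊆ 11-00-,110-0-
  m52 ⊆ 11--00,110-0-,1101--
  m53 ⊆ -101-1,110-0-,1101--
  m54 ⊆ 1-011-,1101--
  m55 ⊆ -101-1,1-011-,1101--
  m56 ⊆ 1-1000,11--00,11-00-
  m57 ⊆ 11-00- [E]
  m60 ⊆ -11100,11--00
E = {-01111, -101-1, -11100, 000001, 001010, 0100-0, 011011, 1-011-, 101-11, 11-00-}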